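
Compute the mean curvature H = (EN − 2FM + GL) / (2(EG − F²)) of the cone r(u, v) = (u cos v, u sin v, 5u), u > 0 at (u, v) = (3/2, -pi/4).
H = 5*sqrt(26)/78

With E = 26, F = 0, G = u^2, L = 0, M = 0, N = 5*sqrt(26)*u^2/(26*Abs(u)), assemble
  H = (EN − 2FM + GL) / (2(EG − F²)) = 5*sqrt(26)/(52*Abs(u)).
At (u, v) = (3/2, -pi/4): H = 5*sqrt(26)/78.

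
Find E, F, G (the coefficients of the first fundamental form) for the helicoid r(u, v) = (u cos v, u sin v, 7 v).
E = 1;  F = 0;  G = u^2 + 49

Compute partials: r_u = (cos(v), sin(v), 0), r_v = (-u*sin(v), u*cos(v), 7). Then
  E = r_u · r_u = 1,
  F = r_u · r_v = 0,
  G = r_v · r_v = u^2 + 49.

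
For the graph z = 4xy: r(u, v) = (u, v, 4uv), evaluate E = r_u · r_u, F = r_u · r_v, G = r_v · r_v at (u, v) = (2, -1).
E = 17;  F = -32;  G = 65

Partials: r_u = (1, 0, 4*v), r_v = (0, 1, 4*u). As functions of (u, v):
  E = r_u · r_u = 16*v^2 + 1,
  F = r_u · r_v = 16*u*v,
  G = r_v · r_v = 16*u^2 + 1.
Evaluating at (u, v) = (2, -1): E = 17, F = -32, G = 65.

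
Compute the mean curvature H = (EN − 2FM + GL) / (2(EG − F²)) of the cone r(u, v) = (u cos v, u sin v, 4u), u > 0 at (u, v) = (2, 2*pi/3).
H = sqrt(17)/17

With E = 17, F = 0, G = u^2, L = 0, M = 0, N = 4*sqrt(17)*u^2/(17*Abs(u)), assemble
  H = (EN − 2FM + GL) / (2(EG − F²)) = 2*sqrt(17)/(17*Abs(u)).
At (u, v) = (2, 2*pi/3): H = sqrt(17)/17.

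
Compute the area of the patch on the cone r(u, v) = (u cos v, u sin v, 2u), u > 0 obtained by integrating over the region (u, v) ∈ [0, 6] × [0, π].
Area = 18*sqrt(5)*pi

Area = ∫∫ √(EG − F²) du dv with √(EG − F²) = sqrt(5)*Abs(u). Integrating over [0, 6] × [0, π] gives 18*sqrt(5)*pi.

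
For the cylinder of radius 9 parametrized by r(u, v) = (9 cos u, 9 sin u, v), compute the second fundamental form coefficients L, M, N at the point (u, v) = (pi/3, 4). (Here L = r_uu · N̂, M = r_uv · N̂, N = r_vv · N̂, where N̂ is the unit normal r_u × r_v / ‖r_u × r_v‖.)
L = -9;  M = 0;  N = 0

Compute the unit normal N̂(u, v) = (cos(u), sin(u), 0), and the second partials r_uu, r_uv, r_vv. Take dot products:
  L(u, v) = r_uu · N̂ = -9,
  M(u, v) = r_uv · N̂ = 0,
  N(u, v) = r_vv · N̂ = 0.
Evaluating at (u, v) = (pi/3, 4):
  L = -9, M = 0, N = 0.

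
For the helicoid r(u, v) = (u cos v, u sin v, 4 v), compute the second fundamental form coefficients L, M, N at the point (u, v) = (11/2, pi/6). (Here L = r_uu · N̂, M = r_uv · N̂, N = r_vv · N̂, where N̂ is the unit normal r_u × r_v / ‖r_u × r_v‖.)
L = 0;  M = -8*sqrt(185)/185;  N = 0

Compute the unit normal N̂(u, v) = (4*sin(v)/sqrt(u^2 + 16), -4*cos(v)/sqrt(u^2 + 16), u/sqrt(u^2 + 16)), and the second partials r_uu, r_uv, r_vv. Take dot products:
  L(u, v) = r_uu · N̂ = 0,
  M(u, v) = r_uv · N̂ = -4/sqrt(u^2 + 16),
  N(u, v) = r_vv · N̂ = 0.
Evaluating at (u, v) = (11/2, pi/6):
  L = 0, M = -8*sqrt(185)/185, N = 0.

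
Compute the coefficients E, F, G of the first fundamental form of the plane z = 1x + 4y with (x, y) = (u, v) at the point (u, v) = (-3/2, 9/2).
E = 2;  F = 4;  G = 17

Partials: r_u = (1, 0, 1), r_v = (0, 1, 4). As functions of (u, v):
  E = r_u · r_u = 2,
  F = r_u · r_v = 4,
  G = r_v · r_v = 17.
Evaluating at (u, v) = (-3/2, 9/2): E = 2, F = 4, G = 17.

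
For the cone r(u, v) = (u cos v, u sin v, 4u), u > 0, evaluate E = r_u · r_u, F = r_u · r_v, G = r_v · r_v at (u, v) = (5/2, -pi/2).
E = 17;  F = 0;  G = 25/4

Partials: r_u = (cos(v), sin(v), 4), r_v = (-u*sin(v), u*cos(v), 0). As functions of (u, v):
  E = r_u · r_u = 17,
  F = r_u · r_v = 0,
  G = r_v · r_v = u^2.
Evaluating at (u, v) = (5/2, -pi/2): E = 17, F = 0, G = 25/4.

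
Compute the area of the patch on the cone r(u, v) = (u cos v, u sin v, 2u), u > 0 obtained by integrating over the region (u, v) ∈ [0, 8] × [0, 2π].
Area = 64*sqrt(5)*pi

Area = ∫∫ √(EG − F²) du dv with √(EG − F²) = sqrt(5)*Abs(u). Integrating over [0, 8] × [0, 2π] gives 64*sqrt(5)*pi.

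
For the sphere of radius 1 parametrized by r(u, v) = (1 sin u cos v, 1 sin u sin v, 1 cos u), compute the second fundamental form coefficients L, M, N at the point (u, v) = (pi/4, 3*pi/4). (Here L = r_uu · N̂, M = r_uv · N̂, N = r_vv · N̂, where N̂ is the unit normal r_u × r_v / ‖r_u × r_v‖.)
L = -1;  M = 0;  N = -1/2

Compute the unit normal N̂(u, v) = (sin(u)^2*cos(v)/Abs(sin(u)), sin(u)^2*sin(v)/Abs(sin(u)), sin(2*u)/(2*Abs(sin(u)))), and the second partials r_uu, r_uv, r_vv. Take dot products:
  L(u, v) = r_uu · N̂ = -sin(u)/Abs(sin(u)),
  M(u, v) = r_uv · N̂ = 0,
  N(u, v) = r_vv · N̂ = -sin(u)^3/Abs(sin(u)).
Evaluating at (u, v) = (pi/4, 3*pi/4):
  L = -1, M = 0, N = -1/2.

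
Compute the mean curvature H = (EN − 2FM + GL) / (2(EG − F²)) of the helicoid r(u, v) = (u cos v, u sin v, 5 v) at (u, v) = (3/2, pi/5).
H = 0

With E = 1, F = 0, G = u^2 + 25, L = 0, M = -5/sqrt(u^2 + 25), N = 0, assemble
  H = (EN − 2FM + GL) / (2(EG − F²)) = 0.
At (u, v) = (3/2, pi/5): H = 0.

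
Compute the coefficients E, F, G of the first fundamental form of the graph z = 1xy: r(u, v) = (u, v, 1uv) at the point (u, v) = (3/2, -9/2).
E = 85/4;  F = -27/4;  G = 13/4

Partials: r_u = (1, 0, v), r_v = (0, 1, u). As functions of (u, v):
  E = r_u · r_u = v^2 + 1,
  F = r_u · r_v = u*v,
  G = r_v · r_v = u^2 + 1.
Evaluating at (u, v) = (3/2, -9/2): E = 85/4, F = -27/4, G = 13/4.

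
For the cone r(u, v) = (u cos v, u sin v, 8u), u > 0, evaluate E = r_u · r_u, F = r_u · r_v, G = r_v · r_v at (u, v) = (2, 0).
E = 65;  F = 0;  G = 4

Partials: r_u = (cos(v), sin(v), 8), r_v = (-u*sin(v), u*cos(v), 0). As functions of (u, v):
  E = r_u · r_u = 65,
  F = r_u · r_v = 0,
  G = r_v · r_v = u^2.
Evaluating at (u, v) = (2, 0): E = 65, F = 0, G = 4.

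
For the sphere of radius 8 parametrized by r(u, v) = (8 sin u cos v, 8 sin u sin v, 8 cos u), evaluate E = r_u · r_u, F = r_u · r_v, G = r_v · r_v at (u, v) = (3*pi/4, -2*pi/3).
E = 64;  F = 0;  G = 32

Partials: r_u = (8*cos(u)*cos(v), 8*sin(v)*cos(u), -8*sin(u)), r_v = (-8*sin(u)*sin(v), 8*sin(u)*cos(v), 0). As functions of (u, v):
  E = r_u · r_u = 64,
  F = r_u · r_v = 0,
  G = r_v · r_v = 64*sin(u)^2.
Evaluating at (u, v) = (3*pi/4, -2*pi/3): E = 64, F = 0, G = 32.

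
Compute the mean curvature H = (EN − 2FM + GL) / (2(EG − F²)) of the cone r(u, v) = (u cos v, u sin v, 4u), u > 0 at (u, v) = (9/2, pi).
H = 4*sqrt(17)/153

With E = 17, F = 0, G = u^2, L = 0, M = 0, N = 4*sqrt(17)*u^2/(17*Abs(u)), assemble
  H = (EN − 2FM + GL) / (2(EG − F²)) = 2*sqrt(17)/(17*Abs(u)).
At (u, v) = (9/2, pi): H = 4*sqrt(17)/153.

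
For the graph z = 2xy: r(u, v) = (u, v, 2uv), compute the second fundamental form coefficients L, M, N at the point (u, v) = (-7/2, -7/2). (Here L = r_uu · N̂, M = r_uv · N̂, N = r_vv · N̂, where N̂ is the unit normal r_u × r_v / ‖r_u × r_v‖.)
L = 0;  M = 2*sqrt(11)/33;  N = 0

Compute the unit normal N̂(u, v) = (-2*v/sqrt(4*u^2 + 4*v^2 + 1), -2*u/sqrt(4*u^2 + 4*v^2 + 1), 1/sqrt(4*u^2 + 4*v^2 + 1)), and the second partials r_uu, r_uv, r_vv. Take dot products:
  L(u, v) = r_uu · N̂ = 0,
  M(u, v) = r_uv · N̂ = 2/sqrt(4*u^2 + 4*v^2 + 1),
  N(u, v) = r_vv · N̂ = 0.
Evaluating at (u, v) = (-7/2, -7/2):
  L = 0, M = 2*sqrt(11)/33, N = 0.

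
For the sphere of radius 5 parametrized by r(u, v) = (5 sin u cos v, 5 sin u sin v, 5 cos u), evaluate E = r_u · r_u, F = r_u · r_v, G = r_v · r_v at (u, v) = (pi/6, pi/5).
E = 25;  F = 0;  G = 25/4

Partials: r_u = (5*cos(u)*cos(v), 5*sin(v)*cos(u), -5*sin(u)), r_v = (-5*sin(u)*sin(v), 5*sin(u)*cos(v), 0). As functions of (u, v):
  E = r_u · r_u = 25,
  F = r_u · r_v = 0,
  G = r_v · r_v = 25*sin(u)^2.
Evaluating at (u, v) = (pi/6, pi/5): E = 25, F = 0, G = 25/4.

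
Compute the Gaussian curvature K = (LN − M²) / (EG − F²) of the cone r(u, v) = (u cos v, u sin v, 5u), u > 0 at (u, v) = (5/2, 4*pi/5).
K = 0

Coefficients of the first fundamental form: E = 26, F = 0, G = u^2.
Coefficients of the second fundamental form: L = 0, M = 0, N = 5*sqrt(26)*u^2/(26*Abs(u)).
Assemble K = (LN − M²)/(EG − F²) = 0. At (u, v) = (5/2, 4*pi/5): K = 0.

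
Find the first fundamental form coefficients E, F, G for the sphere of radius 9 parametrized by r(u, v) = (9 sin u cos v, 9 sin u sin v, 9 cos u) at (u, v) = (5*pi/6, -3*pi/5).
E = 81;  F = 0;  G = 81/4

Partials: r_u = (9*cos(u)*cos(v), 9*sin(v)*cos(u), -9*sin(u)), r_v = (-9*sin(u)*sin(v), 9*sin(u)*cos(v), 0). As functions of (u, v):
  E = r_u · r_u = 81,
  F = r_u · r_v = 0,
  G = r_v · r_v = 81*sin(u)^2.
Evaluating at (u, v) = (5*pi/6, -3*pi/5): E = 81, F = 0, G = 81/4.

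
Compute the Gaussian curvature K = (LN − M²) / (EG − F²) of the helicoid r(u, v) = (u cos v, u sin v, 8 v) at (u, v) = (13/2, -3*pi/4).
K = -1024/180625

Coefficients of the first fundamental form: E = 1, F = 0, G = u^2 + 64.
Coefficients of the second fundamental form: L = 0, M = -8/sqrt(u^2 + 64), N = 0.
Assemble K = (LN − M²)/(EG − F²) = -64/(u^2 + 64)^2. At (u, v) = (13/2, -3*pi/4): K = -1024/180625.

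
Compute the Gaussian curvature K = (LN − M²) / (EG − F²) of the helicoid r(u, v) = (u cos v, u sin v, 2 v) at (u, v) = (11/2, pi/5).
K = -64/18769

Coefficients of the first fundamental form: E = 1, F = 0, G = u^2 + 4.
Coefficients of the second fundamental form: L = 0, M = -2/sqrt(u^2 + 4), N = 0.
Assemble K = (LN − M²)/(EG − F²) = -4/(u^2 + 4)^2. At (u, v) = (11/2, pi/5): K = -64/18769.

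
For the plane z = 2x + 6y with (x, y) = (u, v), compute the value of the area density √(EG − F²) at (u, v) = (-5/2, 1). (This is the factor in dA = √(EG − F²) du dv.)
√(EG − F²)|_{(-5/2, 1)} = sqrt(41)

E = 5, F = 12, G = 37, so EG − F² = 41. Taking the positive square root: √(EG − F²) = sqrt(41). At (u, v) = (-5/2, 1): sqrt(41).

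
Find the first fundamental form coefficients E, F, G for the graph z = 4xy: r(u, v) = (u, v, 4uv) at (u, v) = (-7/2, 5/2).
E = 101;  F = -140;  G = 197

Partials: r_u = (1, 0, 4*v), r_v = (0, 1, 4*u). As functions of (u, v):
  E = r_u · r_u = 16*v^2 + 1,
  F = r_u · r_v = 16*u*v,
  G = r_v · r_v = 16*u^2 + 1.
Evaluating at (u, v) = (-7/2, 5/2): E = 101, F = -140, G = 197.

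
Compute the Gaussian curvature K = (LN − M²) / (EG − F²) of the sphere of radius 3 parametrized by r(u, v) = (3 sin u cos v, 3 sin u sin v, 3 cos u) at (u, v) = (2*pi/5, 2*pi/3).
K = 1/9

Coefficients of the first fundamental form: E = 9, F = 0, G = 9*sin(u)^2.
Coefficients of the second fundamental form: L = -3*sin(u)/Abs(sin(u)), M = 0, N = -3*sin(u)^3/Abs(sin(u)).
Assemble K = (LN − M²)/(EG − F²) = 1/9. At (u, v) = (2*pi/5, 2*pi/3): K = 1/9.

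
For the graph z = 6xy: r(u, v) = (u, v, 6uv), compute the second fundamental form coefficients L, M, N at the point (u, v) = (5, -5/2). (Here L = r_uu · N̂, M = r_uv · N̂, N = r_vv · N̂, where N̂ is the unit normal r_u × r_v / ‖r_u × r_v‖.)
L = 0;  M = 3*sqrt(1126)/563;  N = 0

Compute the unit normal N̂(u, v) = (-6*v/sqrt(36*u^2 + 36*v^2 + 1), -6*u/sqrt(36*u^2 + 36*v^2 + 1), 1/sqrt(36*u^2 + 36*v^2 + 1)), and the second partials r_uu, r_uv, r_vv. Take dot products:
  L(u, v) = r_uu · N̂ = 0,
  M(u, v) = r_uv · N̂ = 6/sqrt(36*u^2 + 36*v^2 + 1),
  N(u, v) = r_vv · N̂ = 0.
Evaluating at (u, v) = (5, -5/2):
  L = 0, M = 3*sqrt(1126)/563, N = 0.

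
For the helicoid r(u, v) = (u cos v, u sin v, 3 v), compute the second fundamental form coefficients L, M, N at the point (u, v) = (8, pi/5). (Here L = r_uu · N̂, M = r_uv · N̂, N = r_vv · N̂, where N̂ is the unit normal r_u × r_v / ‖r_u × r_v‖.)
L = 0;  M = -3*sqrt(73)/73;  N = 0

Compute the unit normal N̂(u, v) = (3*sin(v)/sqrt(u^2 + 9), -3*cos(v)/sqrt(u^2 + 9), u/sqrt(u^2 + 9)), and the second partials r_uu, r_uv, r_vv. Take dot products:
  L(u, v) = r_uu · N̂ = 0,
  M(u, v) = r_uv · N̂ = -3/sqrt(u^2 + 9),
  N(u, v) = r_vv · N̂ = 0.
Evaluating at (u, v) = (8, pi/5):
  L = 0, M = -3*sqrt(73)/73, N = 0.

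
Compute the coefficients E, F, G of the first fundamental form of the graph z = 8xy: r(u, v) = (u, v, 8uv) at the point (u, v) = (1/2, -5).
E = 1601;  F = -160;  G = 17

Partials: r_u = (1, 0, 8*v), r_v = (0, 1, 8*u). As functions of (u, v):
  E = r_u · r_u = 64*v^2 + 1,
  F = r_u · r_v = 64*u*v,
  G = r_v · r_v = 64*u^2 + 1.
Evaluating at (u, v) = (1/2, -5): E = 1601, F = -160, G = 17.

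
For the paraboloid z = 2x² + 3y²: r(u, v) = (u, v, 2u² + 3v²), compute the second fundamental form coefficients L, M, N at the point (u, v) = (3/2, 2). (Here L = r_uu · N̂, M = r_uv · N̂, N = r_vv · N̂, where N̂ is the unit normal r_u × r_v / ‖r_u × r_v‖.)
L = 4*sqrt(181)/181;  M = 0;  N = 6*sqrt(181)/181

Compute the unit normal N̂(u, v) = (-4*u/sqrt(16*u^2 + 36*v^2 + 1), -6*v/sqrt(16*u^2 + 36*v^2 + 1), 1/sqrt(16*u^2 + 36*v^2 + 1)), and the second partials r_uu, r_uv, r_vv. Take dot products:
  L(u, v) = r_uu · N̂ = 4/sqrt(16*u^2 + 36*v^2 + 1),
  M(u, v) = r_uv · N̂ = 0,
  N(u, v) = r_vv · N̂ = 6/sqrt(16*u^2 + 36*v^2 + 1).
Evaluating at (u, v) = (3/2, 2):
  L = 4*sqrt(181)/181, M = 0, N = 6*sqrt(181)/181.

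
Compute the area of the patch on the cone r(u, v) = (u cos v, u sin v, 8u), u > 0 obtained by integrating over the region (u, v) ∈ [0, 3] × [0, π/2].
Area = 9*sqrt(65)*pi/4

Area = ∫∫ √(EG − F²) du dv with √(EG − F²) = sqrt(65)*Abs(u). Integrating over [0, 3] × [0, π/2] gives 9*sqrt(65)*pi/4.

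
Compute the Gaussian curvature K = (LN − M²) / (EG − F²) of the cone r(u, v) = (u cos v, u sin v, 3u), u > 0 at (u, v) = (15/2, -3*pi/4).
K = 0

Coefficients of the first fundamental form: E = 10, F = 0, G = u^2.
Coefficients of the second fundamental form: L = 0, M = 0, N = 3*sqrt(10)*u^2/(10*Abs(u)).
Assemble K = (LN − M²)/(EG − F²) = 0. At (u, v) = (15/2, -3*pi/4): K = 0.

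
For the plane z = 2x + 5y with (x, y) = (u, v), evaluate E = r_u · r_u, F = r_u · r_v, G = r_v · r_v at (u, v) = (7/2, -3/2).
E = 5;  F = 10;  G = 26

Partials: r_u = (1, 0, 2), r_v = (0, 1, 5). As functions of (u, v):
  E = r_u · r_u = 5,
  F = r_u · r_v = 10,
  G = r_v · r_v = 26.
Evaluating at (u, v) = (7/2, -3/2): E = 5, F = 10, G = 26.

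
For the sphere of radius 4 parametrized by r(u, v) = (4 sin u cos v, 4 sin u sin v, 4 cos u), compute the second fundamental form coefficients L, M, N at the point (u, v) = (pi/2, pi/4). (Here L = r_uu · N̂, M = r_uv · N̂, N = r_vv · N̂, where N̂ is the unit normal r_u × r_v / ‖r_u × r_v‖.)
L = -4;  M = 0;  N = -4

Compute the unit normal N̂(u, v) = (sin(u)^2*cos(v)/Abs(sin(u)), sin(u)^2*sin(v)/Abs(sin(u)), sin(2*u)/(2*Abs(sin(u)))), and the second partials r_uu, r_uv, r_vv. Take dot products:
  L(u, v) = r_uu · N̂ = -4*sin(u)/Abs(sin(u)),
  M(u, v) = r_uv · N̂ = 0,
  N(u, v) = r_vv · N̂ = -4*sin(u)^3/Abs(sin(u)).
Evaluating at (u, v) = (pi/2, pi/4):
  L = -4, M = 0, N = -4.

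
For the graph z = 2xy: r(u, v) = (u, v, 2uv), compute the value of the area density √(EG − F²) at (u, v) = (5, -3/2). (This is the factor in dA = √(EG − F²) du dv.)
√(EG − F²)|_{(5, -3/2)} = sqrt(110)

E = 4*v^2 + 1, F = 4*u*v, G = 4*u^2 + 1, so EG − F² = 4*u^2 + 4*v^2 + 1. Taking the positive square root: √(EG − F²) = sqrt(4*u^2 + 4*v^2 + 1). At (u, v) = (5, -3/2): sqrt(110).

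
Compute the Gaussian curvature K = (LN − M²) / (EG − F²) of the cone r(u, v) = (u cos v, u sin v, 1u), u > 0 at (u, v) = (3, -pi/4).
K = 0

Coefficients of the first fundamental form: E = 2, F = 0, G = u^2.
Coefficients of the second fundamental form: L = 0, M = 0, N = sqrt(2)*u^2/(2*Abs(u)).
Assemble K = (LN − M²)/(EG − F²) = 0. At (u, v) = (3, -pi/4): K = 0.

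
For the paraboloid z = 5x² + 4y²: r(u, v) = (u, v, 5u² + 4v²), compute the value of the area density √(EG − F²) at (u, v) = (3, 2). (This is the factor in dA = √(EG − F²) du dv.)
√(EG − F²)|_{(3, 2)} = sqrt(1157)

E = 100*u^2 + 1, F = 80*u*v, G = 64*v^2 + 1, so EG − F² = 100*u^2 + 64*v^2 + 1. Taking the positive square root: √(EG − F²) = sqrt(100*u^2 + 64*v^2 + 1). At (u, v) = (3, 2): sqrt(1157).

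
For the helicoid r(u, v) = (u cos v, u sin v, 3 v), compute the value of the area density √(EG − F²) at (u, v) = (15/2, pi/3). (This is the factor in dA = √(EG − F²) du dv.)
√(EG − F²)|_{(15/2, pi/3)} = 3*sqrt(29)/2

E = 1, F = 0, G = u^2 + 9, so EG − F² = u^2 + 9. Taking the positive square root: √(EG − F²) = sqrt(u^2 + 9). At (u, v) = (15/2, pi/3): 3*sqrt(29)/2.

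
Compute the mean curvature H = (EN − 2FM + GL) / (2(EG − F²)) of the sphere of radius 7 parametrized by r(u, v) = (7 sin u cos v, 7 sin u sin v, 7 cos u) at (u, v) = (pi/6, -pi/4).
H = -1/7

With E = 49, F = 0, G = 49*sin(u)^2, L = -7*sin(u)/Abs(sin(u)), M = 0, N = -7*sin(u)^3/Abs(sin(u)), assemble
  H = (EN − 2FM + GL) / (2(EG − F²)) = -sin(u)/(7*Abs(sin(u))).
At (u, v) = (pi/6, -pi/4): H = -1/7.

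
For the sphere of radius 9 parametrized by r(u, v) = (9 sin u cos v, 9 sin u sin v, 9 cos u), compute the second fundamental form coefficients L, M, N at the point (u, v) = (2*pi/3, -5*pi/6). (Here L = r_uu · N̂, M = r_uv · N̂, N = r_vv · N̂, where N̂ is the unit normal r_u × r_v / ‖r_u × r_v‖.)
L = -9;  M = 0;  N = -27/4

Compute the unit normal N̂(u, v) = (sin(u)^2*cos(v)/Abs(sin(u)), sin(u)^2*sin(v)/Abs(sin(u)), sin(2*u)/(2*Abs(sin(u)))), and the second partials r_uu, r_uv, r_vv. Take dot products:
  L(u, v) = r_uu · N̂ = -9*sin(u)/Abs(sin(u)),
  M(u, v) = r_uv · N̂ = 0,
  N(u, v) = r_vv · N̂ = -9*sin(u)^3/Abs(sin(u)).
Evaluating at (u, v) = (2*pi/3, -5*pi/6):
  L = -9, M = 0, N = -27/4.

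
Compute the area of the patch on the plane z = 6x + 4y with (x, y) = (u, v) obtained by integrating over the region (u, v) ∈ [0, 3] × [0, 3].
Area = 9*sqrt(53)

Area = ∫∫ √(EG − F²) du dv with √(EG − F²) = sqrt(53). Integrating over [0, 3] × [0, 3] gives 9*sqrt(53).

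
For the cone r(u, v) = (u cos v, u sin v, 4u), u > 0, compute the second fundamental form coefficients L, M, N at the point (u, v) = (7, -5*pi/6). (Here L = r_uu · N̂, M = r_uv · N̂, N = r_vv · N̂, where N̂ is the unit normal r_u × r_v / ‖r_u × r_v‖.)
L = 0;  M = 0;  N = 28*sqrt(17)/17

Compute the unit normal N̂(u, v) = (-4*sqrt(17)*u*cos(v)/(17*Abs(u)), -4*sqrt(17)*u*sin(v)/(17*Abs(u)), sqrt(17)*u/(17*Abs(u))), and the second partials r_uu, r_uv, r_vv. Take dot products:
  L(u, v) = r_uu · N̂ = 0,
  M(u, v) = r_uv · N̂ = 0,
  N(u, v) = r_vv · N̂ = 4*sqrt(17)*u^2/(17*Abs(u)).
Evaluating at (u, v) = (7, -5*pi/6):
  L = 0, M = 0, N = 28*sqrt(17)/17.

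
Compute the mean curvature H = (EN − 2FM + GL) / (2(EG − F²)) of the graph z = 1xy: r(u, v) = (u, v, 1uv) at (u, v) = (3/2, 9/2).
H = -27*sqrt(94)/4418

With E = v^2 + 1, F = u*v, G = u^2 + 1, L = 0, M = 1/sqrt(u^2 + v^2 + 1), N = 0, assemble
  H = (EN − 2FM + GL) / (2(EG − F²)) = -u*v/(u^2 + v^2 + 1)^(3/2).
At (u, v) = (3/2, 9/2): H = -27*sqrt(94)/4418.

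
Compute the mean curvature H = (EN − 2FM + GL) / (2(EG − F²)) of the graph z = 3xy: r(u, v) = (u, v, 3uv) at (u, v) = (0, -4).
H = 0

With E = 9*v^2 + 1, F = 9*u*v, G = 9*u^2 + 1, L = 0, M = 3/sqrt(9*u^2 + 9*v^2 + 1), N = 0, assemble
  H = (EN − 2FM + GL) / (2(EG − F²)) = -27*u*v/(9*u^2 + 9*v^2 + 1)^(3/2).
At (u, v) = (0, -4): H = 0.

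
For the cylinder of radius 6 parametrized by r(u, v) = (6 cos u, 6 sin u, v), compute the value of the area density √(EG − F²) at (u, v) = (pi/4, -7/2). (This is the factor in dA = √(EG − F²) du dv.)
√(EG − F²)|_{(pi/4, -7/2)} = 6

E = 36, F = 0, G = 1, so EG − F² = 36. Taking the positive square root: √(EG − F²) = 6. At (u, v) = (pi/4, -7/2): 6.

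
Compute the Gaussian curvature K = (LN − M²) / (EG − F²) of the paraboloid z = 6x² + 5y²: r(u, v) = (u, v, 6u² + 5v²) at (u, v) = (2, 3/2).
K = 30/160801

Coefficients of the first fundamental form: E = 144*u^2 + 1, F = 120*u*v, G = 100*v^2 + 1.
Coefficients of the second fundamental form: L = 12/sqrt(144*u^2 + 100*v^2 + 1), M = 0, N = 10/sqrt(144*u^2 + 100*v^2 + 1).
Assemble K = (LN − M²)/(EG − F²) = 120/(20736*u^4 + 28800*u^2*v^2 + 288*u^2 + 10000*v^4 + 200*v^2 + 1). At (u, v) = (2, 3/2): K = 30/160801.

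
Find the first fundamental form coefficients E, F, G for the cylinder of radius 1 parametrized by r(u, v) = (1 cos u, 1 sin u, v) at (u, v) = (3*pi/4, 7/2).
E = 1;  F = 0;  G = 1

Partials: r_u = (-sin(u), cos(u), 0), r_v = (0, 0, 1). As functions of (u, v):
  E = r_u · r_u = 1,
  F = r_u · r_v = 0,
  G = r_v · r_v = 1.
Evaluating at (u, v) = (3*pi/4, 7/2): E = 1, F = 0, G = 1.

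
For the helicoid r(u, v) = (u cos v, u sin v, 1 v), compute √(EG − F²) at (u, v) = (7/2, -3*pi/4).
√(EG − F²)|_{(7/2, -3*pi/4)} = sqrt(53)/2

E = 1, F = 0, G = u^2 + 1; EG − F² = u^2 + 1; √(EG − F²) = sqrt(u^2 + 1). At the given point: sqrt(53)/2.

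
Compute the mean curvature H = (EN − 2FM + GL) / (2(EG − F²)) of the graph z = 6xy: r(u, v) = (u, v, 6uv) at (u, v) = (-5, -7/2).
H = -945*sqrt(1342)/450241

With E = 36*v^2 + 1, F = 36*u*v, G = 36*u^2 + 1, L = 0, M = 6/sqrt(36*u^2 + 36*v^2 + 1), N = 0, assemble
  H = (EN − 2FM + GL) / (2(EG − F²)) = -216*u*v/(36*u^2 + 36*v^2 + 1)^(3/2).
At (u, v) = (-5, -7/2): H = -945*sqrt(1342)/450241.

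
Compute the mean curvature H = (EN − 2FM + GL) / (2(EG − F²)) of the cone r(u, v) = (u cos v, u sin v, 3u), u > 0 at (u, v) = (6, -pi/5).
H = sqrt(10)/40

With E = 10, F = 0, G = u^2, L = 0, M = 0, N = 3*sqrt(10)*u^2/(10*Abs(u)), assemble
  H = (EN − 2FM + GL) / (2(EG − F²)) = 3*sqrt(10)/(20*Abs(u)).
At (u, v) = (6, -pi/5): H = sqrt(10)/40.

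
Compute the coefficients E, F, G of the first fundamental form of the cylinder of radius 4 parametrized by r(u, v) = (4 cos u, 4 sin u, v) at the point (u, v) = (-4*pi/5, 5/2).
E = 16;  F = 0;  G = 1

Partials: r_u = (-4*sin(u), 4*cos(u), 0), r_v = (0, 0, 1). As functions of (u, v):
  E = r_u · r_u = 16,
  F = r_u · r_v = 0,
  G = r_v · r_v = 1.
Evaluating at (u, v) = (-4*pi/5, 5/2): E = 16, F = 0, G = 1.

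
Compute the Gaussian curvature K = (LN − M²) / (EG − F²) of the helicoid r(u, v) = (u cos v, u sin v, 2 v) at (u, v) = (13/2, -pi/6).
K = -64/34225

Coefficients of the first fundamental form: E = 1, F = 0, G = u^2 + 4.
Coefficients of the second fundamental form: L = 0, M = -2/sqrt(u^2 + 4), N = 0.
Assemble K = (LN − M²)/(EG − F²) = -4/(u^2 + 4)^2. At (u, v) = (13/2, -pi/6): K = -64/34225.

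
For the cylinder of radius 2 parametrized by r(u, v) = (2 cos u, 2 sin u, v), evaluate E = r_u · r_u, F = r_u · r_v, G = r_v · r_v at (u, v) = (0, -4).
E = 4;  F = 0;  G = 1

Partials: r_u = (-2*sin(u), 2*cos(u), 0), r_v = (0, 0, 1). As functions of (u, v):
  E = r_u · r_u = 4,
  F = r_u · r_v = 0,
  G = r_v · r_v = 1.
Evaluating at (u, v) = (0, -4): E = 4, F = 0, G = 1.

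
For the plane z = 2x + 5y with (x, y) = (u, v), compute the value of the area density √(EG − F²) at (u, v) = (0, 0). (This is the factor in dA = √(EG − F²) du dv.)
√(EG − F²)|_{(0, 0)} = sqrt(30)

E = 5, F = 10, G = 26, so EG − F² = 30. Taking the positive square root: √(EG − F²) = sqrt(30). At (u, v) = (0, 0): sqrt(30).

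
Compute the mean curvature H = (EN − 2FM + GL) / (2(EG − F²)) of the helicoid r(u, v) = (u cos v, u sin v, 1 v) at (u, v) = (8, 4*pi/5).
H = 0

With E = 1, F = 0, G = u^2 + 1, L = 0, M = -1/sqrt(u^2 + 1), N = 0, assemble
  H = (EN − 2FM + GL) / (2(EG − F²)) = 0.
At (u, v) = (8, 4*pi/5): H = 0.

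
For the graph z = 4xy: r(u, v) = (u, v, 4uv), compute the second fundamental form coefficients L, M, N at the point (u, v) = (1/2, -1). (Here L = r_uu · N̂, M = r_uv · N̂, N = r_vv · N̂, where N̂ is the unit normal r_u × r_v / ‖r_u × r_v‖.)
L = 0;  M = 4*sqrt(21)/21;  N = 0

Compute the unit normal N̂(u, v) = (-4*v/sqrt(16*u^2 + 16*v^2 + 1), -4*u/sqrt(16*u^2 + 16*v^2 + 1), 1/sqrt(16*u^2 + 16*v^2 + 1)), and the second partials r_uu, r_uv, r_vv. Take dot products:
  L(u, v) = r_uu · N̂ = 0,
  M(u, v) = r_uv · N̂ = 4/sqrt(16*u^2 + 16*v^2 + 1),
  N(u, v) = r_vv · N̂ = 0.
Evaluating at (u, v) = (1/2, -1):
  L = 0, M = 4*sqrt(21)/21, N = 0.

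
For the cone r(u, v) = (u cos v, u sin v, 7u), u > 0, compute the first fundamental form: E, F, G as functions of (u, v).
E = 50;  F = 0;  G = u^2

Compute partials: r_u = (cos(v), sin(v), 7), r_v = (-u*sin(v), u*cos(v), 0). Then
  E = r_u · r_u = 50,
  F = r_u · r_v = 0,
  G = r_v · r_v = u^2.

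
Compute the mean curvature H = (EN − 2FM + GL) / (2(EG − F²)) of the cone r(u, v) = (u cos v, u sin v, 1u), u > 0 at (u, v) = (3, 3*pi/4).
H = sqrt(2)/12

With E = 2, F = 0, G = u^2, L = 0, M = 0, N = sqrt(2)*u^2/(2*Abs(u)), assemble
  H = (EN − 2FM + GL) / (2(EG − F²)) = sqrt(2)/(4*Abs(u)).
At (u, v) = (3, 3*pi/4): H = sqrt(2)/12.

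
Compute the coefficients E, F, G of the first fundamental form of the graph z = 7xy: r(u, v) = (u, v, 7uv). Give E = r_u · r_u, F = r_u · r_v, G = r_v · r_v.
E = 49*v^2 + 1;  F = 49*u*v;  G = 49*u^2 + 1

Compute partials: r_u = (1, 0, 7*v), r_v = (0, 1, 7*u). Then
  E = r_u · r_u = 49*v^2 + 1,
  F = r_u · r_v = 49*u*v,
  G = r_v · r_v = 49*u^2 + 1.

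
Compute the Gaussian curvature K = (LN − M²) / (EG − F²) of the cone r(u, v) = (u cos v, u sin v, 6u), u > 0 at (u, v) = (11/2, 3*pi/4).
K = 0

Coefficients of the first fundamental form: E = 37, F = 0, G = u^2.
Coefficients of the second fundamental form: L = 0, M = 0, N = 6*sqrt(37)*u^2/(37*Abs(u)).
Assemble K = (LN − M²)/(EG − F²) = 0. At (u, v) = (11/2, 3*pi/4): K = 0.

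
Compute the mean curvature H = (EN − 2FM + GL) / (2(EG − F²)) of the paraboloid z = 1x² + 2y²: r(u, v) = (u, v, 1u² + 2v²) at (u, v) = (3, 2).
H = 139*sqrt(101)/10201

With E = 4*u^2 + 1, F = 8*u*v, G = 16*v^2 + 1, L = 2/sqrt(4*u^2 + 16*v^2 + 1), M = 0, N = 4/sqrt(4*u^2 + 16*v^2 + 1), assemble
  H = (EN − 2FM + GL) / (2(EG − F²)) = (8*u^2 + 16*v^2 + 3)/(4*u^2 + 16*v^2 + 1)^(3/2).
At (u, v) = (3, 2): H = 139*sqrt(101)/10201.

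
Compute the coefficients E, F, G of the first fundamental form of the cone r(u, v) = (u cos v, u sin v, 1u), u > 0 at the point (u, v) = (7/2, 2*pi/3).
E = 2;  F = 0;  G = 49/4

Partials: r_u = (cos(v), sin(v), 1), r_v = (-u*sin(v), u*cos(v), 0). As functions of (u, v):
  E = r_u · r_u = 2,
  F = r_u · r_v = 0,
  G = r_v · r_v = u^2.
Evaluating at (u, v) = (7/2, 2*pi/3): E = 2, F = 0, G = 49/4.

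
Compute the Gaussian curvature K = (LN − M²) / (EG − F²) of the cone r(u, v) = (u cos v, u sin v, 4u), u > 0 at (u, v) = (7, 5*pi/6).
K = 0

Coefficients of the first fundamental form: E = 17, F = 0, G = u^2.
Coefficients of the second fundamental form: L = 0, M = 0, N = 4*sqrt(17)*u^2/(17*Abs(u)).
Assemble K = (LN − M²)/(EG − F²) = 0. At (u, v) = (7, 5*pi/6): K = 0.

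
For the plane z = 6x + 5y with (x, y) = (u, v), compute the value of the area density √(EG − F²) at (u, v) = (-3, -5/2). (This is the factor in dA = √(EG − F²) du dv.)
√(EG − F²)|_{(-3, -5/2)} = sqrt(62)

E = 37, F = 30, G = 26, so EG − F² = 62. Taking the positive square root: √(EG − F²) = sqrt(62). At (u, v) = (-3, -5/2): sqrt(62).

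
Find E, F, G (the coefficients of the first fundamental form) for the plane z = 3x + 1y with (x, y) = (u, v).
E = 10;  F = 3;  G = 2

Compute partials: r_u = (1, 0, 3), r_v = (0, 1, 1). Then
  E = r_u · r_u = 10,
  F = r_u · r_v = 3,
  G = r_v · r_v = 2.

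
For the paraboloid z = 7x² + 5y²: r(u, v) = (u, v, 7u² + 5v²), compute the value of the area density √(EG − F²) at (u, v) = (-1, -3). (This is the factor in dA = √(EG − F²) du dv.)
√(EG − F²)|_{(-1, -3)} = sqrt(1097)

E = 196*u^2 + 1, F = 140*u*v, G = 100*v^2 + 1, so EG − F² = 196*u^2 + 100*v^2 + 1. Taking the positive square root: √(EG − F²) = sqrt(196*u^2 + 100*v^2 + 1). At (u, v) = (-1, -3): sqrt(1097).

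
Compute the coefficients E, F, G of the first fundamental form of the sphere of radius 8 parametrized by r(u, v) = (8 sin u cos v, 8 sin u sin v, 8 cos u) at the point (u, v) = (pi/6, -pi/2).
E = 64;  F = 0;  G = 16

Partials: r_u = (8*cos(u)*cos(v), 8*sin(v)*cos(u), -8*sin(u)), r_v = (-8*sin(u)*sin(v), 8*sin(u)*cos(v), 0). As functions of (u, v):
  E = r_u · r_u = 64,
  F = r_u · r_v = 0,
  G = r_v · r_v = 64*sin(u)^2.
Evaluating at (u, v) = (pi/6, -pi/2): E = 64, F = 0, G = 16.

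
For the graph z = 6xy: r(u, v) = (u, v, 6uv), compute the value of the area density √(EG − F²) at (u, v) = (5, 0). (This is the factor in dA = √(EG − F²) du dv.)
√(EG − F²)|_{(5, 0)} = sqrt(901)

E = 36*v^2 + 1, F = 36*u*v, G = 36*u^2 + 1, so EG − F² = 36*u^2 + 36*v^2 + 1. Taking the positive square root: √(EG − F²) = sqrt(36*u^2 + 36*v^2 + 1). At (u, v) = (5, 0): sqrt(901).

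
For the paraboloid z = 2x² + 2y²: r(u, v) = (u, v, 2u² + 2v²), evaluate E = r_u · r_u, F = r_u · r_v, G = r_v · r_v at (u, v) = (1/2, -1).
E = 5;  F = -8;  G = 17

Partials: r_u = (1, 0, 4*u), r_v = (0, 1, 4*v). As functions of (u, v):
  E = r_u · r_u = 16*u^2 + 1,
  F = r_u · r_v = 16*u*v,
  G = r_v · r_v = 16*v^2 + 1.
Evaluating at (u, v) = (1/2, -1): E = 5, F = -8, G = 17.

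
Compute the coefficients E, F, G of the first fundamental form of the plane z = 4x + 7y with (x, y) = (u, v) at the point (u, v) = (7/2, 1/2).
E = 17;  F = 28;  G = 50

Partials: r_u = (1, 0, 4), r_v = (0, 1, 7). As functions of (u, v):
  E = r_u · r_u = 17,
  F = r_u · r_v = 28,
  G = r_v · r_v = 50.
Evaluating at (u, v) = (7/2, 1/2): E = 17, F = 28, G = 50.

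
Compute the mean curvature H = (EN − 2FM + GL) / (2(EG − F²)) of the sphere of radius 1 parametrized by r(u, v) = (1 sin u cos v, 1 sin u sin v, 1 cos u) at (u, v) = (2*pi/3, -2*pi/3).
H = -1

With E = 1, F = 0, G = sin(u)^2, L = -sin(u)/Abs(sin(u)), M = 0, N = -sin(u)^3/Abs(sin(u)), assemble
  H = (EN − 2FM + GL) / (2(EG − F²)) = -sin(u)/Abs(sin(u)).
At (u, v) = (2*pi/3, -2*pi/3): H = -1.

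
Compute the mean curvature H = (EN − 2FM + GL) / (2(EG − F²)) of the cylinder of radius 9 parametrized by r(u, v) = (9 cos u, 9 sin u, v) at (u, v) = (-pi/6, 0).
H = -1/18

With E = 81, F = 0, G = 1, L = -9, M = 0, N = 0, assemble
  H = (EN − 2FM + GL) / (2(EG − F²)) = -1/18.
At (u, v) = (-pi/6, 0): H = -1/18.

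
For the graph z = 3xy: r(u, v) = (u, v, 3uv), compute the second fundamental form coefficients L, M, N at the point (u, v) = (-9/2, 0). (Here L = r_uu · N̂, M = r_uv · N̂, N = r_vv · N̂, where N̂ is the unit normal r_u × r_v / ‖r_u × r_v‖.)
L = 0;  M = 6*sqrt(733)/733;  N = 0

Compute the unit normal N̂(u, v) = (-3*v/sqrt(9*u^2 + 9*v^2 + 1), -3*u/sqrt(9*u^2 + 9*v^2 + 1), 1/sqrt(9*u^2 + 9*v^2 + 1)), and the second partials r_uu, r_uv, r_vv. Take dot products:
  L(u, v) = r_uu · N̂ = 0,
  M(u, v) = r_uv · N̂ = 3/sqrt(9*u^2 + 9*v^2 + 1),
  N(u, v) = r_vv · N̂ = 0.
Evaluating at (u, v) = (-9/2, 0):
  L = 0, M = 6*sqrt(733)/733, N = 0.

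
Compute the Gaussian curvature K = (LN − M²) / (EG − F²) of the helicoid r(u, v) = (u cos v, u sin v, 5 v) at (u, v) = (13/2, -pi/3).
K = -400/72361

Coefficients of the first fundamental form: E = 1, F = 0, G = u^2 + 25.
Coefficients of the second fundamental form: L = 0, M = -5/sqrt(u^2 + 25), N = 0.
Assemble K = (LN − M²)/(EG − F²) = -25/(u^2 + 25)^2. At (u, v) = (13/2, -pi/3): K = -400/72361.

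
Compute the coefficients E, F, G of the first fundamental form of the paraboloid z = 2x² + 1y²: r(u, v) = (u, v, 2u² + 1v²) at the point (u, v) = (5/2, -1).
E = 101;  F = -20;  G = 5

Partials: r_u = (1, 0, 4*u), r_v = (0, 1, 2*v). As functions of (u, v):
  E = r_u · r_u = 16*u^2 + 1,
  F = r_u · r_v = 8*u*v,
  G = r_v · r_v = 4*v^2 + 1.
Evaluating at (u, v) = (5/2, -1): E = 101, F = -20, G = 5.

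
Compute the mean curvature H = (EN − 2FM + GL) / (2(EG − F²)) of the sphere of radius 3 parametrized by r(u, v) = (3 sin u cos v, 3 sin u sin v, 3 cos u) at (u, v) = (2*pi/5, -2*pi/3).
H = -1/3

With E = 9, F = 0, G = 9*sin(u)^2, L = -3*sin(u)/Abs(sin(u)), M = 0, N = -3*sin(u)^3/Abs(sin(u)), assemble
  H = (EN − 2FM + GL) / (2(EG − F²)) = -sin(u)/(3*Abs(sin(u))).
At (u, v) = (2*pi/5, -2*pi/3): H = -1/3.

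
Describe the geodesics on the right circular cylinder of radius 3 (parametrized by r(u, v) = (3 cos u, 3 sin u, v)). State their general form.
The cylinder is flat (K = 0) and locally isometric to the plane via the development (u, v) ↦ (3 u, v). Geodesics are the pre-images of straight lines: circles (v constant), vertical lines (u constant), and helices (v = c · u + d) for constants c, d.

A right cylinder has E = 3², F = 0, G = 1, so EG − F² = 3², and L = −3, M = N = 0, giving K = (LN − M²)/(EG − F²) = 0 everywhere. A flat surface is locally isometric to the Euclidean plane via the map (u, v) ↦ (3 u, v). Straight lines in the (x̃, ỹ) plane pull back to: (a) horizontal circles (v = const), (b) vertical generators (u = const), and (c) helices (3 u tan θ = v, i.e. v = c · u + d).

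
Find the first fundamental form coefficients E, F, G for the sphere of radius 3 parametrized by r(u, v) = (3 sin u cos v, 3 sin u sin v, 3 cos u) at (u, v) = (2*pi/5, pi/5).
E = 9;  F = 0;  G = 9*sqrt(5)/8 + 45/8

Partials: r_u = (3*cos(u)*cos(v), 3*sin(v)*cos(u), -3*sin(u)), r_v = (-3*sin(u)*sin(v), 3*sin(u)*cos(v), 0). As functions of (u, v):
  E = r_u · r_u = 9,
  F = r_u · r_v = 0,
  G = r_v · r_v = 9*sin(u)^2.
Evaluating at (u, v) = (2*pi/5, pi/5): E = 9, F = 0, G = 9*sqrt(5)/8 + 45/8.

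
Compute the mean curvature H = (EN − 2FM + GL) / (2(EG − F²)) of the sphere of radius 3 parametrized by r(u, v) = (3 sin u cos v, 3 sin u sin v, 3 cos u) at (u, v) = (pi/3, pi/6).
H = -1/3

With E = 9, F = 0, G = 9*sin(u)^2, L = -3*sin(u)/Abs(sin(u)), M = 0, N = -3*sin(u)^3/Abs(sin(u)), assemble
  H = (EN − 2FM + GL) / (2(EG − F²)) = -sin(u)/(3*Abs(sin(u))).
At (u, v) = (pi/3, pi/6): H = -1/3.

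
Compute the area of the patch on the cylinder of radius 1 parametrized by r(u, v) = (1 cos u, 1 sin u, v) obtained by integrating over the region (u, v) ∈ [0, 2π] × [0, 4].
Area = 8*pi

Area = ∫∫ √(EG − F²) du dv with √(EG − F²) = 1. Integrating over [0, 2π] × [0, 4] gives 8*pi.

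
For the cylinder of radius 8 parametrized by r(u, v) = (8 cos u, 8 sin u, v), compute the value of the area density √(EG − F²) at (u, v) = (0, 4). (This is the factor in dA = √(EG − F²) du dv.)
√(EG − F²)|_{(0, 4)} = 8

E = 64, F = 0, G = 1, so EG − F² = 64. Taking the positive square root: √(EG − F²) = 8. At (u, v) = (0, 4): 8.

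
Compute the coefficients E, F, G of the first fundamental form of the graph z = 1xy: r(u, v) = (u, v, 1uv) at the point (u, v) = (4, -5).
E = 26;  F = -20;  G = 17

Partials: r_u = (1, 0, v), r_v = (0, 1, u). As functions of (u, v):
  E = r_u · r_u = v^2 + 1,
  F = r_u · r_v = u*v,
  G = r_v · r_v = u^2 + 1.
Evaluating at (u, v) = (4, -5): E = 26, F = -20, G = 17.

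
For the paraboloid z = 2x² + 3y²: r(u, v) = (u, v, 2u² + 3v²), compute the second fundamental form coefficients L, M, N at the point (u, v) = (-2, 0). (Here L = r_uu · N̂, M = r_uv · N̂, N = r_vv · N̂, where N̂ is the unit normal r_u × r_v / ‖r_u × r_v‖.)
L = 4*sqrt(65)/65;  M = 0;  N = 6*sqrt(65)/65

Compute the unit normal N̂(u, v) = (-4*u/sqrt(16*u^2 + 36*v^2 + 1), -6*v/sqrt(16*u^2 + 36*v^2 + 1), 1/sqrt(16*u^2 + 36*v^2 + 1)), and the second partials r_uu, r_uv, r_vv. Take dot products:
  L(u, v) = r_uu · N̂ = 4/sqrt(16*u^2 + 36*v^2 + 1),
  M(u, v) = r_uv · N̂ = 0,
  N(u, v) = r_vv · N̂ = 6/sqrt(16*u^2 + 36*v^2 + 1).
Evaluating at (u, v) = (-2, 0):
  L = 4*sqrt(65)/65, M = 0, N = 6*sqrt(65)/65.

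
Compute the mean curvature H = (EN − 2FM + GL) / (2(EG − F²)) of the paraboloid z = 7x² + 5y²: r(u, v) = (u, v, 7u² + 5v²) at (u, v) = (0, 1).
H = 712*sqrt(101)/10201

With E = 196*u^2 + 1, F = 140*u*v, G = 100*v^2 + 1, L = 14/sqrt(196*u^2 + 100*v^2 + 1), M = 0, N = 10/sqrt(196*u^2 + 100*v^2 + 1), assemble
  H = (EN − 2FM + GL) / (2(EG − F²)) = 4*(245*u^2 + 175*v^2 + 3)/(196*u^2 + 100*v^2 + 1)^(3/2).
At (u, v) = (0, 1): H = 712*sqrt(101)/10201.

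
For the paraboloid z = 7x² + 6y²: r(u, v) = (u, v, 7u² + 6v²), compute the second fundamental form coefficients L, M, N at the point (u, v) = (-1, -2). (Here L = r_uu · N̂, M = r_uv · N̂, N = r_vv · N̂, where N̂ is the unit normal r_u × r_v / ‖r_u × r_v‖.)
L = 14*sqrt(773)/773;  M = 0;  N = 12*sqrt(773)/773

Compute the unit normal N̂(u, v) = (-14*u/sqrt(196*u^2 + 144*v^2 + 1), -12*v/sqrt(196*u^2 + 144*v^2 + 1), 1/sqrt(196*u^2 + 144*v^2 + 1)), and the second partials r_uu, r_uv, r_vv. Take dot products:
  L(u, v) = r_uu · N̂ = 14/sqrt(196*u^2 + 144*v^2 + 1),
  M(u, v) = r_uv · N̂ = 0,
  N(u, v) = r_vv · N̂ = 12/sqrt(196*u^2 + 144*v^2 + 1).
Evaluating at (u, v) = (-1, -2):
  L = 14*sqrt(773)/773, M = 0, N = 12*sqrt(773)/773.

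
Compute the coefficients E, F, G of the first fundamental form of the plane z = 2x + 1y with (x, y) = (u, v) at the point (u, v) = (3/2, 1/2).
E = 5;  F = 2;  G = 2

Partials: r_u = (1, 0, 2), r_v = (0, 1, 1). As functions of (u, v):
  E = r_u · r_u = 5,
  F = r_u · r_v = 2,
  G = r_v · r_v = 2.
Evaluating at (u, v) = (3/2, 1/2): E = 5, F = 2, G = 2.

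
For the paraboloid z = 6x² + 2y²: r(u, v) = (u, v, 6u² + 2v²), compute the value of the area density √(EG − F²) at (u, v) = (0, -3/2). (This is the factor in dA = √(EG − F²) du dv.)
√(EG − F²)|_{(0, -3/2)} = sqrt(37)

E = 144*u^2 + 1, F = 48*u*v, G = 16*v^2 + 1, so EG − F² = 144*u^2 + 16*v^2 + 1. Taking the positive square root: √(EG − F²) = sqrt(144*u^2 + 16*v^2 + 1). At (u, v) = (0, -3/2): sqrt(37).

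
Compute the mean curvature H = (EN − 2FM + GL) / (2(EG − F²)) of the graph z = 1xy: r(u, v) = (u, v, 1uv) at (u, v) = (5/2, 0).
H = 0

With E = v^2 + 1, F = u*v, G = u^2 + 1, L = 0, M = 1/sqrt(u^2 + v^2 + 1), N = 0, assemble
  H = (EN − 2FM + GL) / (2(EG − F²)) = -u*v/(u^2 + v^2 + 1)^(3/2).
At (u, v) = (5/2, 0): H = 0.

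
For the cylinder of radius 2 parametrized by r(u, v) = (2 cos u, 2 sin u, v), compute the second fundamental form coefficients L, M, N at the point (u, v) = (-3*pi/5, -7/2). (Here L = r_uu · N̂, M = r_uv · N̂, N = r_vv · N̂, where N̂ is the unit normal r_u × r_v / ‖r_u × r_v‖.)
L = -2;  M = 0;  N = 0

Compute the unit normal N̂(u, v) = (cos(u), sin(u), 0), and the second partials r_uu, r_uv, r_vv. Take dot products:
  L(u, v) = r_uu · N̂ = -2,
  M(u, v) = r_uv · N̂ = 0,
  N(u, v) = r_vv · N̂ = 0.
Evaluating at (u, v) = (-3*pi/5, -7/2):
  L = -2, M = 0, N = 0.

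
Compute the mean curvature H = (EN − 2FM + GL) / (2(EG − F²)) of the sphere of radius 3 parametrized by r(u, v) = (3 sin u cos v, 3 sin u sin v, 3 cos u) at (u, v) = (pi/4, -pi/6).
H = -1/3

With E = 9, F = 0, G = 9*sin(u)^2, L = -3*sin(u)/Abs(sin(u)), M = 0, N = -3*sin(u)^3/Abs(sin(u)), assemble
  H = (EN − 2FM + GL) / (2(EG − F²)) = -sin(u)/(3*Abs(sin(u))).
At (u, v) = (pi/4, -pi/6): H = -1/3.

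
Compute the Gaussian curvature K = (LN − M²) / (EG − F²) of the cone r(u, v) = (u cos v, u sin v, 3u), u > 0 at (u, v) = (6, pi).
K = 0

Coefficients of the first fundamental form: E = 10, F = 0, G = u^2.
Coefficients of the second fundamental form: L = 0, M = 0, N = 3*sqrt(10)*u^2/(10*Abs(u)).
Assemble K = (LN − M²)/(EG − F²) = 0. At (u, v) = (6, pi): K = 0.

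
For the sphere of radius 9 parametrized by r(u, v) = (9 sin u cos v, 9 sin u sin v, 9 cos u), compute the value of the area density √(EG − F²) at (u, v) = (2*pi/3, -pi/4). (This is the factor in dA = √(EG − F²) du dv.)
√(EG − F²)|_{(2*pi/3, -pi/4)} = 81*sqrt(3)/2

E = 81, F = 0, G = 81*sin(u)^2, so EG − F² = 6561*sin(u)^2. Taking the positive square root: √(EG − F²) = 81*Abs(sin(u)). At (u, v) = (2*pi/3, -pi/4): 81*sqrt(3)/2.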